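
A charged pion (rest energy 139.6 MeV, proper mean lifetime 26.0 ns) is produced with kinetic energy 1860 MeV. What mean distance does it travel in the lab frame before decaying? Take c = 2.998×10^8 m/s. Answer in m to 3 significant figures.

d ≈ 111 m

γ = 1 + K/(m₀c²) = 1 + 1860/139.6 = 14.324
β = √(1 − 1/γ²) = 0.99756
Dilated lifetime: γτ₀ = 14.324 × 26.0 ns = 372.42 ns
d = βc·γτ₀ = 0.99756 × (2.998×10^8 m/s) × 3.7242×10^-7 s = 111 m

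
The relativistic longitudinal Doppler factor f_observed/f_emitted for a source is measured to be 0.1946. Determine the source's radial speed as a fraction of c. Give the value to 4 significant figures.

f_obs/f_src = √((1−β)/(1+β)) = 0.1946  ⇒  (1−β)/(1+β) = 0.0378692
β = |1 − D²|/(1 + D²) = |1 − 0.0378692|/(1 + 0.0378692) = 0.9270

β ≈ 0.9270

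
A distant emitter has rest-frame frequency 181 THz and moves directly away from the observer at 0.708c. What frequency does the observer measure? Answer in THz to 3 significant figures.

f_obs ≈ 74.8 THz

Relativistic Doppler: f_obs = f_src √((1−β)/(1+β))
= 181 × √(0.29200/1.7080) = 181 × 0.41347 = 74.8 THz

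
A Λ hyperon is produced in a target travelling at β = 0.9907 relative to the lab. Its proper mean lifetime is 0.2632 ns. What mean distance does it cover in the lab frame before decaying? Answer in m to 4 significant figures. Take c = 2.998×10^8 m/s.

γ = 1/√(1 − 0.9907²) = 7.34946
Dilated lifetime: Δt = γτ₀ = 7.34946 × 0.2632 ns = 1.93438 ns
d = vΔt = 0.9907c × 1.93438 ns = 2.97012×10^8 m/s × 1.93438×10^-9 s = 0.5745 m

d ≈ 0.5745 m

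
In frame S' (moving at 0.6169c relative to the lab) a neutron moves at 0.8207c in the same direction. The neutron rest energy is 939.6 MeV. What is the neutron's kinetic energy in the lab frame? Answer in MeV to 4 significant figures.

K ≈ 2208 MeV

u_lab = (0.8207 + 0.6169)/(1 + 0.8207×0.6169) = 0.9543980
γ = 1/√(1 − 0.9543980²) = 3.34967
K = (γ − 1)m₀c² = (3.34967 − 1) × 939.6 = 2.34967 × 939.6 = 2208 MeV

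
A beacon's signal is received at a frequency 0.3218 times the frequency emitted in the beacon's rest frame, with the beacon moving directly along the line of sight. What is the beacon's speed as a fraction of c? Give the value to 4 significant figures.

f_obs/f_src = √((1−β)/(1+β)) = 0.3218  ⇒  (1−β)/(1+β) = 0.103555
β = |1 − D²|/(1 + D²) = |1 − 0.103555|/(1 + 0.103555) = 0.8123

β ≈ 0.8123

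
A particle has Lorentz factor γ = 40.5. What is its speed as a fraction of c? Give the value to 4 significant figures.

β ≈ 0.9997

β = √(1 − 1/γ²) = √(1 − 1/40.5²) = √(0.999390) = 0.9997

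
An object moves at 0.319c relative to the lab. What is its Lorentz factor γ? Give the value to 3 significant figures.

γ = 1/√(1 − β²) = 1/√(1 − 0.319²) = 1/√(0.89824) = 1.06

γ ≈ 1.06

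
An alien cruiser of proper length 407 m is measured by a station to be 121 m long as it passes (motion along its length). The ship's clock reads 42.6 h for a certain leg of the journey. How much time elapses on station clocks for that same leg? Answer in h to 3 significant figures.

Length contraction ⇒ γ = L₀/L = 407/121 = 3.3636
Time dilation: Δt = γτ₀ = 3.3636 × 42.6 h = 143 h

Δt ≈ 143 h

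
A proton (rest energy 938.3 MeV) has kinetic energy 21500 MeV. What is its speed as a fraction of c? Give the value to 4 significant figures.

β ≈ 0.9991

γ = 1 + K/(m₀c²) = 1 + 21500/938.3 = 23.9138
β = √(1 − 1/γ²) = 0.9991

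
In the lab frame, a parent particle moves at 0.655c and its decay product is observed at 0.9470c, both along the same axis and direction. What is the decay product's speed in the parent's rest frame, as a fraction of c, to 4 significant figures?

u' ≈ 0.7690c

Inverse velocity addition: u' = (u − v)/(1 − uv/c²)
= (0.9470 − 0.655)/(1 − 0.9470×0.655) = 0.2920/0.379715 = 0.7690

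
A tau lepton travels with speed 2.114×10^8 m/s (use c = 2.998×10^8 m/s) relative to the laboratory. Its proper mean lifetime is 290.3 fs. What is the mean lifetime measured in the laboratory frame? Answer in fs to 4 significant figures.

β = v/c = 2.114×10^8 / 2.998×10^8 = 0.705137
γ = 1/√(1 − 0.705137²) = 1.41030
Time dilation: Δt = γτ₀ = 1.41030 × 290.3 fs = 409.4 fs

Δt ≈ 409.4 fs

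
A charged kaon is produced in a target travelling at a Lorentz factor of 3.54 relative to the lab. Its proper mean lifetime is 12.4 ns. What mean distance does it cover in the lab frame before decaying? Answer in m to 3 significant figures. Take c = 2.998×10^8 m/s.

d ≈ 12.6 m

β = √(1 − 1/γ²) = √(1 − 1/3.54²) = 0.95927
Dilated lifetime: Δt = γτ₀ = 3.54 × 12.4 ns = 43.896 ns
d = vΔt = 0.95927c × 43.896 ns = 2.8759×10^8 m/s × 4.3896×10^-8 s = 12.6 m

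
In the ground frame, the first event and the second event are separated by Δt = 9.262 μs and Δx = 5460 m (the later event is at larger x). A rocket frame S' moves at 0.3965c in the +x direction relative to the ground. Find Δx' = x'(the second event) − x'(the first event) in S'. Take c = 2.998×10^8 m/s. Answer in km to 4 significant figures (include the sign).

Δx' ≈ 4.748 km

γ = 1/√(1 − 0.3965²) = 1.08928
Δx' = γ(Δx − vΔt) = 1.08928 × (5460 m − 0.3965×(2.998×10^8 m/s)×9.262×10^-6 s)
= 1.08928 × (4359.02 m) = 4.748 km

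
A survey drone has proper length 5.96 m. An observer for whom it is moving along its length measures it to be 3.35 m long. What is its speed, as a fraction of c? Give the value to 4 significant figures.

γ = L₀/L = 5.96/3.35 = 1.77910
β = √(1 − 1/γ²) = 0.8271

β ≈ 0.8271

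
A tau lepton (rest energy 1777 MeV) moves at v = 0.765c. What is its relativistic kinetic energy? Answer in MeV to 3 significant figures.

γ = 1/√(1 − 0.765²) = 1.5527
K = (γ − 1)m₀c² = (1.5527 − 1) × 1777 MeV = 0.55272 × 1777 MeV = 982 MeV

K ≈ 982 MeV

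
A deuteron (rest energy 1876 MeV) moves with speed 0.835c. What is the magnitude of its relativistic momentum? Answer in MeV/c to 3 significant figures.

γ = 1/√(1 − 0.835²) = 1.8174
p = γβm₀c = 1.8174 × 0.835 × 1876 MeV/c = 2850 MeV/c

p ≈ 2850 MeV/c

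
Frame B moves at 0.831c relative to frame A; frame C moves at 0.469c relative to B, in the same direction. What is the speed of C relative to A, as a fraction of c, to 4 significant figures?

u ≈ 0.9354c

Compose boost 2: (0.469 + 0.831)/(1 + 0.469×0.831) = 1.300/1.38974 = 0.9354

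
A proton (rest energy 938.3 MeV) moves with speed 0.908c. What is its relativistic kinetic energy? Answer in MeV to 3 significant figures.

γ = 1/√(1 − 0.908²) = 2.3868
K = (γ − 1)m₀c² = (2.3868 − 1) × 938.3 MeV = 1.3868 × 938.3 MeV = 1300 MeV

K ≈ 1300 MeV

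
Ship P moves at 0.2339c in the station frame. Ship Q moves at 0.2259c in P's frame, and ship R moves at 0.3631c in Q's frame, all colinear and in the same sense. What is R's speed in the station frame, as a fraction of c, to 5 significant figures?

u ≈ 0.69035c

Compose boost 2: (0.2259 + 0.2339)/(1 + 0.2259×0.2339) = 0.45980/1.052838 = 0.4367244
Compose boost 3: (0.3631 + 0.4367244)/(1 + 0.3631×0.4367244) = 0.7998244/1.158575 = 0.69035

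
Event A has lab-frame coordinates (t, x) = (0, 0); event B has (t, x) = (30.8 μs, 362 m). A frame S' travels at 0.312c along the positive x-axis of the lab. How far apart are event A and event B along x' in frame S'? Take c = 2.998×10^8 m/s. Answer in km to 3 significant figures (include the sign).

Δx' ≈ -2.65 km

γ = 1/√(1 − 0.312²) = 1.0525
Δx' = γ(Δx − vΔt) = 1.0525 × (362 m − 0.312×(2.998×10^8 m/s)×30.8×10^-6 s)
= 1.0525 × (-2519.0 m) = -2.65 km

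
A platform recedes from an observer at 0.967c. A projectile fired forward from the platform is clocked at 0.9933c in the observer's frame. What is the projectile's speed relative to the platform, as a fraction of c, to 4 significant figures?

u' ≈ 0.6662c

Inverse velocity addition: u' = (u − v)/(1 − uv/c²)
= (0.9933 − 0.967)/(1 − 0.9933×0.967) = 0.02630/0.0394789 = 0.6662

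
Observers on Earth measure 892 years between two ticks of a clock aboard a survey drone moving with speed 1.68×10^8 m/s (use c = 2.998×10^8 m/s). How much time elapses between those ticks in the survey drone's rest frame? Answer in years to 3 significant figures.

τ₀ ≈ 739 years

β = v/c = 1.68×10^8 / 2.998×10^8 = 0.56037
γ = 1/√(1 − 0.56037²) = 1.2074
Proper time: τ₀ = Δt/γ = 892/1.2074 = 739 years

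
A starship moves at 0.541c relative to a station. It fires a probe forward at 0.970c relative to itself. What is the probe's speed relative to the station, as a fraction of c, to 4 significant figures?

Relativistic velocity addition: u = (u' + v)/(1 + u'v/c²)
= (0.970 + 0.541)/(1 + 0.970×0.541) = 1.511/1.52477 = 0.9910

u ≈ 0.9910c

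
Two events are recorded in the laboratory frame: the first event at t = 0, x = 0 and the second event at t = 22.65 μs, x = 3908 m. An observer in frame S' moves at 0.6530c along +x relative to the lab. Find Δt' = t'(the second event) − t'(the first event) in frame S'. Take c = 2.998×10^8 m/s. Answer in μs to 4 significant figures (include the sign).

Δt' ≈ 18.67 μs

γ = 1/√(1 − 0.6530²) = 1.32038
Δt' = γ(Δt − vΔx/c²) = 1.32038 × (22.65 μs − 0.6530×3908 m / (2.998×10^8 m/s))
= 1.32038 × (14.1379 μs) = 18.67 μs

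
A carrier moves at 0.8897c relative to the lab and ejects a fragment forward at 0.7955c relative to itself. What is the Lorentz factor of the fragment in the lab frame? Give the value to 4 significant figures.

u_lab = (0.7955 + 0.8897)/(1 + 0.7955×0.8897) = 1.6852/1.707756 = 0.9867918
γ = 1/√(1 − 0.9867918²) = 6.173

γ ≈ 6.173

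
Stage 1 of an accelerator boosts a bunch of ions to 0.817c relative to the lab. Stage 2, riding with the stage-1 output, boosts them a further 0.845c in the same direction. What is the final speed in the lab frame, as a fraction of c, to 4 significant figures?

Compose boost 2: (0.845 + 0.817)/(1 + 0.845×0.817) = 1.662/1.69036 = 0.9832

u ≈ 0.9832c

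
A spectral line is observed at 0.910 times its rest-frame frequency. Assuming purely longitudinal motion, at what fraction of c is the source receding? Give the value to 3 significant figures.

f_obs/f_src = √((1−β)/(1+β)) = 0.910  ⇒  (1−β)/(1+β) = 0.82810
β = |1 − D²|/(1 + D²) = |1 − 0.82810|/(1 + 0.82810) = 0.0940

β ≈ 0.0940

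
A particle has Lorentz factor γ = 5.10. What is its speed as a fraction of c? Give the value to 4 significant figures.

β ≈ 0.9806

β = √(1 − 1/γ²) = √(1 − 1/5.10²) = √(0.961553) = 0.9806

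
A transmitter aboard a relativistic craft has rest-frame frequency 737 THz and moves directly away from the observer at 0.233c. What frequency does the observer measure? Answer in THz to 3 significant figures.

Relativistic Doppler: f_obs = f_src √((1−β)/(1+β))
= 737 × √(0.76700/1.2330) = 737 × 0.78871 = 581 THz

f_obs ≈ 581 THz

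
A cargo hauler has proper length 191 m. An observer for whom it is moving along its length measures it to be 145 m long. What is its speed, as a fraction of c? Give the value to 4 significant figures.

γ = L₀/L = 191/145 = 1.31724
β = √(1 − 1/γ²) = 0.6509

β ≈ 0.6509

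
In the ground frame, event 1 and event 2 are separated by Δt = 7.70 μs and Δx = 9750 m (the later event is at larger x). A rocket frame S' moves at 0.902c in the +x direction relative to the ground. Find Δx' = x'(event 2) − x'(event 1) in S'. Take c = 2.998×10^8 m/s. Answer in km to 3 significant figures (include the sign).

γ = 1/√(1 − 0.902²) = 2.3162
Δx' = γ(Δx − vΔt) = 2.3162 × (9750 m − 0.902×(2.998×10^8 m/s)×7.70×10^-6 s)
= 2.3162 × (7667.8 m) = 17.8 km

Δx' ≈ 17.8 km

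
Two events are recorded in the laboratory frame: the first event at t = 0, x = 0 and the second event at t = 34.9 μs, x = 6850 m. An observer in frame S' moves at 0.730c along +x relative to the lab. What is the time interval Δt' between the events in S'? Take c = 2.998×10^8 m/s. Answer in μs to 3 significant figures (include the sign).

γ = 1/√(1 − 0.730²) = 1.4632
Δt' = γ(Δt − vΔx/c²) = 1.4632 × (34.9 μs − 0.730×6850 m / (2.998×10^8 m/s))
= 1.4632 × (18.221 μs) = 26.7 μs

Δt' ≈ 26.7 μs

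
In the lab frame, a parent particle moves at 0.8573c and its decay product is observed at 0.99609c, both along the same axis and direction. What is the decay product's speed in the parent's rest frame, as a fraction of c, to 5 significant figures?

u' ≈ 0.95028c

Inverse velocity addition: u' = (u − v)/(1 − uv/c²)
= (0.99609 − 0.8573)/(1 − 0.99609×0.8573) = 0.13879/0.1460520 = 0.95028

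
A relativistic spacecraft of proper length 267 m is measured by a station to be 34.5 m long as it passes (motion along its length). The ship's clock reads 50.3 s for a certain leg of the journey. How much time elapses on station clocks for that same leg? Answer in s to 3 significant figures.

Length contraction ⇒ γ = L₀/L = 267/34.5 = 7.7391
Time dilation: Δt = γτ₀ = 7.7391 × 50.3 s = 389 s

Δt ≈ 389 s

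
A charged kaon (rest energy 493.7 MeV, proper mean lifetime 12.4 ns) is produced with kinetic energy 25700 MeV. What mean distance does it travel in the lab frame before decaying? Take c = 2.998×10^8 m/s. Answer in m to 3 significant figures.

γ = 1 + K/(m₀c²) = 1 + 25700/493.7 = 53.056
β = √(1 − 1/γ²) = 0.99982
Dilated lifetime: γτ₀ = 53.056 × 12.4 ns = 657.89 ns
d = βc·γτ₀ = 0.99982 × (2.998×10^8 m/s) × 6.5789×10^-7 s = 197 m

d ≈ 197 m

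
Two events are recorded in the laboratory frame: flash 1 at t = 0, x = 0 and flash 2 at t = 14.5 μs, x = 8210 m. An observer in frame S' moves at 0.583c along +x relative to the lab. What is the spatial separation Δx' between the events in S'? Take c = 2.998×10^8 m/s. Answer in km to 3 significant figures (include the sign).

γ = 1/√(1 − 0.583²) = 1.2308
Δx' = γ(Δx − vΔt) = 1.2308 × (8210 m − 0.583×(2.998×10^8 m/s)×14.5×10^-6 s)
= 1.2308 × (5675.6 m) = 6.99 km

Δx' ≈ 6.99 km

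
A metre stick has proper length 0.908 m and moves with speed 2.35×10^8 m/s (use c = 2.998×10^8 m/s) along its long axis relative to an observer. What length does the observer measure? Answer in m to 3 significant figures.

L ≈ 0.564 m

β = v/c = 2.35×10^8 / 2.998×10^8 = 0.78386
γ = 1/√(1 − 0.78386²) = 1.6105
Length contraction: L = L₀/γ = 0.908/1.6105 = 0.564 m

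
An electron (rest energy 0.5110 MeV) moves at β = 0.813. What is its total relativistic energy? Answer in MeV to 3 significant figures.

γ = 1/√(1 − 0.813²) = 1.7174
E = γm₀c² = 1.7174 × 0.5110 MeV = 0.878 MeV

E ≈ 0.878 MeV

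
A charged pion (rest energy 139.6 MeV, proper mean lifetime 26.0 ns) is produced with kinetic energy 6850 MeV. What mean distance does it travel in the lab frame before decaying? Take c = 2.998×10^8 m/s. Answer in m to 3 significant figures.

d ≈ 390 m

γ = 1 + K/(m₀c²) = 1 + 6850/139.6 = 50.069
β = √(1 − 1/γ²) = 0.99980
Dilated lifetime: γτ₀ = 50.069 × 26.0 ns = 1301.8 ns
d = βc·γτ₀ = 0.99980 × (2.998×10^8 m/s) × 1.3018×10^-6 s = 390 m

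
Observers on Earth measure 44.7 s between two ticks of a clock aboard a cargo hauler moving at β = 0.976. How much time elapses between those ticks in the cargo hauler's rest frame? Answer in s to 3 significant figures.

τ₀ ≈ 9.73 s

γ = 1/√(1 − 0.976²) = 4.5920
Proper time: τ₀ = Δt/γ = 44.7/4.5920 = 9.73 s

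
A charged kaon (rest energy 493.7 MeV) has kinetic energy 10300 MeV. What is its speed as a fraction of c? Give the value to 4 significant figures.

β ≈ 0.9990

γ = 1 + K/(m₀c²) = 1 + 10300/493.7 = 21.8629
β = √(1 − 1/γ²) = 0.9990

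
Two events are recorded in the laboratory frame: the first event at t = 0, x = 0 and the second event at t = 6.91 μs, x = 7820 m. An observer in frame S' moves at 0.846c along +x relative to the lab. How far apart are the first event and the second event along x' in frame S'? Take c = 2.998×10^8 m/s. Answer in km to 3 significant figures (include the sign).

γ = 1/√(1 − 0.846²) = 1.8755
Δx' = γ(Δx − vΔt) = 1.8755 × (7820 m − 0.846×(2.998×10^8 m/s)×6.91×10^-6 s)
= 1.8755 × (6067.4 m) = 11.4 km

Δx' ≈ 11.4 km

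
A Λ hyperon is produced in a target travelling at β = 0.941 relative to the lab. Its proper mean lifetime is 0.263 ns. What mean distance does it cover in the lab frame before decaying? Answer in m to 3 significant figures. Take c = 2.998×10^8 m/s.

d ≈ 0.219 m

γ = 1/√(1 − 0.941²) = 2.9550
Dilated lifetime: Δt = γτ₀ = 2.9550 × 0.263 ns = 0.77717 ns
d = vΔt = 0.941c × 0.77717 ns = 2.8211×10^8 m/s × 7.7717×10^-10 s = 0.219 m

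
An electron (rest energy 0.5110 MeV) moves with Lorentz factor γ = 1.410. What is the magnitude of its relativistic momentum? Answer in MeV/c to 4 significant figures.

β = √(1 − 1/γ²) = √(1 − 1/1.410²) = 0.704987
p = γβm₀c = 1.410 × 0.704987 × 0.5110 MeV/c = 0.5080 MeV/c

p ≈ 0.5080 MeV/c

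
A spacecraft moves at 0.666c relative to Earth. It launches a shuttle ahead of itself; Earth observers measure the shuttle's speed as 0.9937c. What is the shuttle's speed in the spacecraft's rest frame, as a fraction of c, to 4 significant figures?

u' ≈ 0.9690c

Inverse velocity addition: u' = (u − v)/(1 − uv/c²)
= (0.9937 − 0.666)/(1 − 0.9937×0.666) = 0.3277/0.338196 = 0.9690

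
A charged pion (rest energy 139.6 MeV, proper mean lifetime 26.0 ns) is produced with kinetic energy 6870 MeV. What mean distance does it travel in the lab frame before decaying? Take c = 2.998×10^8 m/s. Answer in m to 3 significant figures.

d ≈ 391 m

γ = 1 + K/(m₀c²) = 1 + 6870/139.6 = 50.212
β = √(1 − 1/γ²) = 0.99980
Dilated lifetime: γτ₀ = 50.212 × 26.0 ns = 1305.5 ns
d = βc·γτ₀ = 0.99980 × (2.998×10^8 m/s) × 1.3055×10^-6 s = 391 m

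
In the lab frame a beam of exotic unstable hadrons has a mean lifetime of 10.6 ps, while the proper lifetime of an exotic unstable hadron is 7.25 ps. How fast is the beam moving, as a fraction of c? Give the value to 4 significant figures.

β ≈ 0.7295

γ = Δt/τ₀ = 10.6/7.25 = 1.46207
β = √(1 − 1/γ²) = √(1 − 1/1.46207²) = 0.7295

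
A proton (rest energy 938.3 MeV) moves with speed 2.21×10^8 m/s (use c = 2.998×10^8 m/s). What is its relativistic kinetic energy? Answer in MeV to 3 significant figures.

β = v/c = 2.21×10^8 / 2.998×10^8 = 0.73716
γ = 1/√(1 − 0.73716²) = 1.4799
K = (γ − 1)m₀c² = (1.4799 − 1) × 938.3 MeV = 0.47990 × 938.3 MeV = 450 MeV

K ≈ 450 MeV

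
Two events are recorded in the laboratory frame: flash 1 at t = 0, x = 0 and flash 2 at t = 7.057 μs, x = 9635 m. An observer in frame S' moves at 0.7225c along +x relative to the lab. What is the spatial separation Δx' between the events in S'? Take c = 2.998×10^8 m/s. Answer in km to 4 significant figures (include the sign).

Δx' ≈ 11.73 km

γ = 1/√(1 − 0.7225²) = 1.44640
Δx' = γ(Δx − vΔt) = 1.44640 × (9635 m − 0.7225×(2.998×10^8 m/s)×7.057×10^-6 s)
= 1.44640 × (8106.41 m) = 11.73 km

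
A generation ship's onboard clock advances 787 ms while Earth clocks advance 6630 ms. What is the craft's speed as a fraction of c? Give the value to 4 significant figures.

γ = Δt/τ₀ = 6630/787 = 8.42440
β = √(1 − 1/γ²) = √(1 − 1/8.42440²) = 0.9929

β ≈ 0.9929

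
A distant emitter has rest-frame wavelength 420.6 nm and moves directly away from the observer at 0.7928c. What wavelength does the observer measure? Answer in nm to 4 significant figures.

Relativistic Doppler: λ_obs = λ_src √((1+β)/(1−β))
= 420.6 × √(1.79280/0.207200) = 420.6 × 2.94151 = 1237 nm

λ_obs ≈ 1237 nm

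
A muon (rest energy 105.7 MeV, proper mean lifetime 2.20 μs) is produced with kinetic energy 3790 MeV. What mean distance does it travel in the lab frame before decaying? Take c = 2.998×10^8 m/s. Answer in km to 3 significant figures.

γ = 1 + K/(m₀c²) = 1 + 3790/105.7 = 36.856
β = √(1 − 1/γ²) = 0.99963
Dilated lifetime: γτ₀ = 36.856 × 2.20 μs = 81.084 μs
d = βc·γτ₀ = 0.99963 × (2.998×10^8 m/s) × 8.1084×10^-5 s = 24.3 km

d ≈ 24.3 km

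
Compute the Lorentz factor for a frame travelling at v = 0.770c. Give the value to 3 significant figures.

γ = 1/√(1 − β²) = 1/√(1 − 0.770²) = 1/√(0.40710) = 1.57

γ ≈ 1.57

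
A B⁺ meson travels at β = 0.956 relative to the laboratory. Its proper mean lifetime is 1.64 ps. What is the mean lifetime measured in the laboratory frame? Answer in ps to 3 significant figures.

Δt ≈ 5.59 ps

γ = 1/√(1 − 0.956²) = 3.4087
Time dilation: Δt = γτ₀ = 3.4087 × 1.64 ps = 5.59 ps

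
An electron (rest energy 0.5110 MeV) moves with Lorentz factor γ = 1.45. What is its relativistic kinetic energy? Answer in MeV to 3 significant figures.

K ≈ 0.230 MeV

γ = 1.45 (given)
K = (γ − 1)m₀c² = (1.45 − 1) × 0.5110 MeV = 0.45000 × 0.5110 MeV = 0.230 MeV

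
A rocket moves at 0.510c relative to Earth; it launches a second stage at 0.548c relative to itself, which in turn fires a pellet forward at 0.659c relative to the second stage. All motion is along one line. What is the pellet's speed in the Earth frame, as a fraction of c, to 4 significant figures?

Compose boost 2: (0.548 + 0.510)/(1 + 0.548×0.510) = 1.058/1.27948 = 0.826898
Compose boost 3: (0.659 + 0.826898)/(1 + 0.659×0.826898) = 1.48590/1.54493 = 0.9618

u ≈ 0.9618c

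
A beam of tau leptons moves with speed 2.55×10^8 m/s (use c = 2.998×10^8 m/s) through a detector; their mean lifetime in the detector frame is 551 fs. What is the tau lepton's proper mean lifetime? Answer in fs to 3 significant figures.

β = v/c = 2.55×10^8 / 2.998×10^8 = 0.85057
γ = 1/√(1 − 0.85057²) = 1.9016
Proper time: τ₀ = Δt/γ = 551/1.9016 = 290 fs

τ₀ ≈ 290 fs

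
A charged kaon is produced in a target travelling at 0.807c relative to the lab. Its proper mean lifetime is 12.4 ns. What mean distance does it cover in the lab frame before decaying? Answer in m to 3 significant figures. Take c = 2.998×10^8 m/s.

γ = 1/√(1 − 0.807²) = 1.6933
Dilated lifetime: Δt = γτ₀ = 1.6933 × 12.4 ns = 20.997 ns
d = vΔt = 0.807c × 20.997 ns = 2.4194×10^8 m/s × 2.0997×10^-8 s = 5.08 m

d ≈ 5.08 m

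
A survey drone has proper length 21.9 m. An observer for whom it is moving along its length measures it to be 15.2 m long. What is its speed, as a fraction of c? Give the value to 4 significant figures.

β ≈ 0.7199

γ = L₀/L = 21.9/15.2 = 1.44079
β = √(1 − 1/γ²) = 0.7199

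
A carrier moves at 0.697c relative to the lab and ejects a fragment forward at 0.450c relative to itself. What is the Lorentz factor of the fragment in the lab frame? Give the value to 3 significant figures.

u_lab = (0.450 + 0.697)/(1 + 0.450×0.697) = 1.147/1.31365 = 0.873140
γ = 1/√(1 − 0.873140²) = 2.05

γ ≈ 2.05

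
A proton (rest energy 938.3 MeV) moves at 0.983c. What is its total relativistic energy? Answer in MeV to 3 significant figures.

E ≈ 5110 MeV

γ = 1/√(1 − 0.983²) = 5.4465
E = γm₀c² = 5.4465 × 938.3 MeV = 5110 MeV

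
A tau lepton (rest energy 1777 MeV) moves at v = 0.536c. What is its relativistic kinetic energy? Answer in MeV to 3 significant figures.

K ≈ 328 MeV

γ = 1/√(1 − 0.536²) = 1.1845
K = (γ − 1)m₀c² = (1.1845 − 1) × 1777 MeV = 0.18453 × 1777 MeV = 328 MeV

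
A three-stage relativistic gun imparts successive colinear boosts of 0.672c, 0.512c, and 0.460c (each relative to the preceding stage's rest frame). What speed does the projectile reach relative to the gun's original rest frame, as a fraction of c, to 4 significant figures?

u ≈ 0.9542c

Compose boost 2: (0.512 + 0.672)/(1 + 0.512×0.672) = 1.184/1.34406 = 0.880910
Compose boost 3: (0.460 + 0.880910)/(1 + 0.460×0.880910) = 1.34091/1.40522 = 0.9542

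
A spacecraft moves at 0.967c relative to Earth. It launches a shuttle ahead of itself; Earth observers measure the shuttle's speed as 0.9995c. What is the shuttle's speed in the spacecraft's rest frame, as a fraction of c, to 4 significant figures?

u' ≈ 0.9706c

Inverse velocity addition: u' = (u − v)/(1 − uv/c²)
= (0.9995 − 0.967)/(1 − 0.9995×0.967) = 0.03250/0.0334835 = 0.9706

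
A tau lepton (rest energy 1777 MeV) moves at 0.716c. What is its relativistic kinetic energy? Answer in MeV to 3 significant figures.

γ = 1/√(1 − 0.716²) = 1.4325
K = (γ − 1)m₀c² = (1.4325 − 1) × 1777 MeV = 0.43246 × 1777 MeV = 768 MeV

K ≈ 768 MeV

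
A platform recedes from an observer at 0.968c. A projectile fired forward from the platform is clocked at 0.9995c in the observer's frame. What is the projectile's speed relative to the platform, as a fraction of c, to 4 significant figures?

Inverse velocity addition: u' = (u − v)/(1 − uv/c²)
= (0.9995 − 0.968)/(1 − 0.9995×0.968) = 0.03150/0.0324840 = 0.9697

u' ≈ 0.9697c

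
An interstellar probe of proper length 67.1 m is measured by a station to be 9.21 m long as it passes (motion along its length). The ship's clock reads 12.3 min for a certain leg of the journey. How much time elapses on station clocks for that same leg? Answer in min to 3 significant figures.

Length contraction ⇒ γ = L₀/L = 67.1/9.21 = 7.2856
Time dilation: Δt = γτ₀ = 7.2856 × 12.3 min = 89.6 min

Δt ≈ 89.6 min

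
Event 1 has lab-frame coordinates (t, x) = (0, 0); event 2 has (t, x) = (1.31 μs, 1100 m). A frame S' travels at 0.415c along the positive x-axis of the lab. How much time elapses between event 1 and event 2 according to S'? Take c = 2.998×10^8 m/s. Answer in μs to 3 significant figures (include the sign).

Δt' ≈ -0.234 μs

γ = 1/√(1 − 0.415²) = 1.0991
Δt' = γ(Δt − vΔx/c²) = 1.0991 × (1.31 μs − 0.415×1100 m / (2.998×10^8 m/s))
= 1.0991 × (-0.21268 μs) = -0.234 μs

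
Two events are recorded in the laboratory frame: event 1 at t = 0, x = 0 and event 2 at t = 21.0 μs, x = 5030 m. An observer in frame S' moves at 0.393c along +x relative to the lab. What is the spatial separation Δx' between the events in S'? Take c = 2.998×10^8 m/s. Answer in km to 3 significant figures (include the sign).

Δx' ≈ 2.78 km

γ = 1/√(1 − 0.393²) = 1.0875
Δx' = γ(Δx − vΔt) = 1.0875 × (5030 m − 0.393×(2.998×10^8 m/s)×21.0×10^-6 s)
= 1.0875 × (2555.8 m) = 2.78 km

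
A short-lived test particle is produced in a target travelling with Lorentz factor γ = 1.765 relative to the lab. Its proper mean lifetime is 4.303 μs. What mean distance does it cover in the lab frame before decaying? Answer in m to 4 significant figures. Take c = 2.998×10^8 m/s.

β = √(1 − 1/γ²) = √(1 − 1/1.765²) = 0.824012
Dilated lifetime: Δt = γτ₀ = 1.765 × 4.303 μs = 7.59479 μs
d = vΔt = 0.824012c × 7.59479 μs = 2.47039×10^8 m/s × 7.59479×10^-6 s = 1876 m

d ≈ 1876 m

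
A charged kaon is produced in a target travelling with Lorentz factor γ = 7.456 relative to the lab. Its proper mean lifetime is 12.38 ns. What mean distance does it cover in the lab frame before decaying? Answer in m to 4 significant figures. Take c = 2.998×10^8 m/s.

d ≈ 27.42 m

β = √(1 − 1/γ²) = √(1 − 1/7.456²) = 0.990965
Dilated lifetime: Δt = γτ₀ = 7.456 × 12.38 ns = 92.3053 ns
d = vΔt = 0.990965c × 92.3053 ns = 2.97091×10^8 m/s × 9.23053×10^-8 s = 27.42 m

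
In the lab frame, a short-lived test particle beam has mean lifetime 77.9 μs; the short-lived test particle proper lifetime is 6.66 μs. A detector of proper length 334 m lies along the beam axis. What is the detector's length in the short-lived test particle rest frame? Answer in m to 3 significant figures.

Time dilation ⇒ γ = Δt/τ₀ = 77.9/6.66 = 11.697
Length contraction: L = L₀/γ = 334/11.697 = 28.6 m

L ≈ 28.6 m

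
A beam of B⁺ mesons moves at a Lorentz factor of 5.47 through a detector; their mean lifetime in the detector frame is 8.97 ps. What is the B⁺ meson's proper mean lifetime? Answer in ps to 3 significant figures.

τ₀ ≈ 1.64 ps

γ = 5.47 (given)
Proper time: τ₀ = Δt/γ = 8.97/5.47 = 1.64 ps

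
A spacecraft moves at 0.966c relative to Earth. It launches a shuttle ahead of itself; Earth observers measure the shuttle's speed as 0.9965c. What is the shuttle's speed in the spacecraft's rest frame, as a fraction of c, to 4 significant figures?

u' ≈ 0.8159c

Inverse velocity addition: u' = (u − v)/(1 − uv/c²)
= (0.9965 − 0.966)/(1 − 0.9965×0.966) = 0.03050/0.0373810 = 0.8159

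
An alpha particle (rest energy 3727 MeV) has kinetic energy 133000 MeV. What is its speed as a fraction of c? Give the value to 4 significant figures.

β ≈ 0.9996

γ = 1 + K/(m₀c²) = 1 + 133000/3727 = 36.6855
β = √(1 − 1/γ²) = 0.9996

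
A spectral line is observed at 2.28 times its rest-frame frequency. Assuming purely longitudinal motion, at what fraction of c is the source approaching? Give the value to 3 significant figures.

f_obs/f_src = √((1+β)/(1−β)) = 2.28  ⇒  (1+β)/(1−β) = 5.1984
β = |1 − D²|/(1 + D²) = |1 − 5.1984|/(1 + 5.1984) = 0.677

β ≈ 0.677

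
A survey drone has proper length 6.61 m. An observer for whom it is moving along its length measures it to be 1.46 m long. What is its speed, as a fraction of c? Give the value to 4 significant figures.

β ≈ 0.9753

γ = L₀/L = 6.61/1.46 = 4.52740
β = √(1 − 1/γ²) = 0.9753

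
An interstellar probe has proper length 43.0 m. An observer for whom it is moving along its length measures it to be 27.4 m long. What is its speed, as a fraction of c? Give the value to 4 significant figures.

γ = L₀/L = 43.0/27.4 = 1.56934
β = √(1 − 1/γ²) = 0.7707

β ≈ 0.7707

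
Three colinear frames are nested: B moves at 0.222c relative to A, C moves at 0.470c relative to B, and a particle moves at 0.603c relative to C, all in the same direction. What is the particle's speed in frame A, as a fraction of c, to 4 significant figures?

u ≈ 0.8924c

Compose boost 2: (0.470 + 0.222)/(1 + 0.470×0.222) = 0.6920/1.10434 = 0.626619
Compose boost 3: (0.603 + 0.626619)/(1 + 0.603×0.626619) = 1.22962/1.37785 = 0.8924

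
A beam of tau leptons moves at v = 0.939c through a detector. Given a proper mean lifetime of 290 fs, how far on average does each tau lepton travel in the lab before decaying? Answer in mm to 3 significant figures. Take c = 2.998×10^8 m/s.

γ = 1/√(1 − 0.939²) = 2.9077
Dilated lifetime: Δt = γτ₀ = 2.9077 × 290 fs = 843.23 fs
d = vΔt = 0.939c × 843.23 fs = 2.8151×10^8 m/s × 8.4323×10^-13 s = 0.237 mm

d ≈ 0.237 mm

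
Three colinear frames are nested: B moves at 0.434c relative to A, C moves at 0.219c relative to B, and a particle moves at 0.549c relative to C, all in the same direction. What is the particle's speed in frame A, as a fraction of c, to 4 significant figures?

Compose boost 2: (0.219 + 0.434)/(1 + 0.219×0.434) = 0.6530/1.09505 = 0.596322
Compose boost 3: (0.549 + 0.596322)/(1 + 0.549×0.596322) = 1.14532/1.32738 = 0.8628

u ≈ 0.8628c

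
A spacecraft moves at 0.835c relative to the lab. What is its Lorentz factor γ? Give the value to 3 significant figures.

γ ≈ 1.82

γ = 1/√(1 − β²) = 1/√(1 − 0.835²) = 1/√(0.30278) = 1.82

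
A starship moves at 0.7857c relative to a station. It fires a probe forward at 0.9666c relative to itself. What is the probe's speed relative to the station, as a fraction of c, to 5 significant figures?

u ≈ 0.99593c

Relativistic velocity addition: u = (u' + v)/(1 + u'v/c²)
= (0.9666 + 0.7857)/(1 + 0.9666×0.7857) = 1.7523/1.759458 = 0.99593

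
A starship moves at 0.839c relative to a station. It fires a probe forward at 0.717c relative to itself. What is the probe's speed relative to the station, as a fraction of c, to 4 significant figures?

u ≈ 0.9716c

Relativistic velocity addition: u = (u' + v)/(1 + u'v/c²)
= (0.717 + 0.839)/(1 + 0.717×0.839) = 1.556/1.60156 = 0.9716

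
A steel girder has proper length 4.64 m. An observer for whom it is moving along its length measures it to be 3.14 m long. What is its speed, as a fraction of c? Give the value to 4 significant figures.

β ≈ 0.7362

γ = L₀/L = 4.64/3.14 = 1.47771
β = √(1 − 1/γ²) = 0.7362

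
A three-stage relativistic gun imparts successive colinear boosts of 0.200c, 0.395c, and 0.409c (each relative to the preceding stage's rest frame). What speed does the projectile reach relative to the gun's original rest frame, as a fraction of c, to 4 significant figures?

Compose boost 2: (0.395 + 0.200)/(1 + 0.395×0.200) = 0.5950/1.07900 = 0.551437
Compose boost 3: (0.409 + 0.551437)/(1 + 0.409×0.551437) = 0.960437/1.22554 = 0.7837

u ≈ 0.7837c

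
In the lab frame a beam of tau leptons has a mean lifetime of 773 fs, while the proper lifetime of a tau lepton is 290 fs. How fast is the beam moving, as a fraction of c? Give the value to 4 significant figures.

β ≈ 0.9270

γ = Δt/τ₀ = 773/290 = 2.66552
β = √(1 − 1/γ²) = √(1 − 1/2.66552²) = 0.9270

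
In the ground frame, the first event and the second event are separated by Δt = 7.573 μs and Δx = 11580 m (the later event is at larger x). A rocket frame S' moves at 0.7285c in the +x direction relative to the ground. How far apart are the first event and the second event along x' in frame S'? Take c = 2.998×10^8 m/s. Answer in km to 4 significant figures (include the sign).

γ = 1/√(1 − 0.7285²) = 1.45976
Δx' = γ(Δx − vΔt) = 1.45976 × (11580 m − 0.7285×(2.998×10^8 m/s)×7.573×10^-6 s)
= 1.45976 × (9926.02 m) = 14.49 km

Δx' ≈ 14.49 km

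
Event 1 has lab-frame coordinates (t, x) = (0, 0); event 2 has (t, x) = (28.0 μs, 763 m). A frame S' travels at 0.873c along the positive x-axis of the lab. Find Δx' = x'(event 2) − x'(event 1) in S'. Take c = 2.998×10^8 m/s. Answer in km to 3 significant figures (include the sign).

Δx' ≈ -13.5 km

γ = 1/√(1 − 0.873²) = 2.0504
Δx' = γ(Δx − vΔt) = 2.0504 × (763 m − 0.873×(2.998×10^8 m/s)×28.0×10^-6 s)
= 2.0504 × (-6565.3 m) = -13.5 km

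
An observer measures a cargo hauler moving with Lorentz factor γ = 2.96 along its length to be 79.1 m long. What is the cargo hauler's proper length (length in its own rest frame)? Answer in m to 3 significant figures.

γ = 2.96 (given)
L₀ = γL = 2.96 × 79.1 = 234 m

L₀ ≈ 234 m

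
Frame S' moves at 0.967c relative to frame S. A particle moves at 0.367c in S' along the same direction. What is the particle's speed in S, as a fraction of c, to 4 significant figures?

u ≈ 0.9846c

Relativistic velocity addition: u = (u' + v)/(1 + u'v/c²)
= (0.367 + 0.967)/(1 + 0.367×0.967) = 1.334/1.35489 = 0.9846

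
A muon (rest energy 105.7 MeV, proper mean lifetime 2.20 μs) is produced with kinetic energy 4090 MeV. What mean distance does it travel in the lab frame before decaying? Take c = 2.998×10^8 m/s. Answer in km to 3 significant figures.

d ≈ 26.2 km

γ = 1 + K/(m₀c²) = 1 + 4090/105.7 = 39.694
β = √(1 − 1/γ²) = 0.99968
Dilated lifetime: γτ₀ = 39.694 × 2.20 μs = 87.328 μs
d = βc·γτ₀ = 0.99968 × (2.998×10^8 m/s) × 8.7328×10^-5 s = 26.2 km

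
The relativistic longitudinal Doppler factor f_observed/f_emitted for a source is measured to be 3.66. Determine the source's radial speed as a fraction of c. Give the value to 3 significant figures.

β ≈ 0.861

f_obs/f_src = √((1+β)/(1−β)) = 3.66  ⇒  (1+β)/(1−β) = 13.396
β = |1 − D²|/(1 + D²) = |1 − 13.396|/(1 + 13.396) = 0.861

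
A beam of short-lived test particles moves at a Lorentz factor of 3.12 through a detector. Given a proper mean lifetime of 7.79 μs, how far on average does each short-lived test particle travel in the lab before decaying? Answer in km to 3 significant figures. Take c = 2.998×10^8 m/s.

d ≈ 6.90 km

β = √(1 − 1/γ²) = √(1 − 1/3.12²) = 0.94724
Dilated lifetime: Δt = γτ₀ = 3.12 × 7.79 μs = 24.305 μs
d = vΔt = 0.94724c × 24.305 μs = 2.8398×10^8 m/s × 2.4305×10^-5 s = 6.90 km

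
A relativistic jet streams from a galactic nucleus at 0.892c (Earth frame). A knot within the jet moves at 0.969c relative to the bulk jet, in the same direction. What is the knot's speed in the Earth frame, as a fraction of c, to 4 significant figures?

Relativistic velocity addition: u = (u' + v)/(1 + u'v/c²)
= (0.969 + 0.892)/(1 + 0.969×0.892) = 1.861/1.86435 = 0.9982

u ≈ 0.9982c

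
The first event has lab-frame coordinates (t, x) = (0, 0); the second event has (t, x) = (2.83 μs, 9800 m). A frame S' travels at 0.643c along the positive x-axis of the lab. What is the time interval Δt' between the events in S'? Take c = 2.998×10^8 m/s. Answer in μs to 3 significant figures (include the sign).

Δt' ≈ -23.7 μs

γ = 1/√(1 − 0.643²) = 1.3057
Δt' = γ(Δt − vΔx/c²) = 1.3057 × (2.83 μs − 0.643×9800 m / (2.998×10^8 m/s))
= 1.3057 × (-18.189 μs) = -23.7 μs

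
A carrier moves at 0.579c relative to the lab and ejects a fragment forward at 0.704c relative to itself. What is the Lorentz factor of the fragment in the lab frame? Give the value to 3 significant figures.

γ ≈ 2.43

u_lab = (0.704 + 0.579)/(1 + 0.704×0.579) = 1.283/1.40762 = 0.911470
γ = 1/√(1 − 0.911470²) = 2.43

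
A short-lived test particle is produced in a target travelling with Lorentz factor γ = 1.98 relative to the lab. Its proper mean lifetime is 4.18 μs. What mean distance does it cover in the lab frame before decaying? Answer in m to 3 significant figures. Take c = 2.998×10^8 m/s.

d ≈ 2140 m

β = √(1 − 1/γ²) = √(1 − 1/1.98²) = 0.86309
Dilated lifetime: Δt = γτ₀ = 1.98 × 4.18 μs = 8.2764 μs
d = vΔt = 0.86309c × 8.2764 μs = 2.5875×10^8 m/s × 8.2764×10^-6 s = 2140 m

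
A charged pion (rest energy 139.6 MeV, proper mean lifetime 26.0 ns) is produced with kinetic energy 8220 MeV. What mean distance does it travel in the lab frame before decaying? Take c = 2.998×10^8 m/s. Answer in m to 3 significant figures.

γ = 1 + K/(m₀c²) = 1 + 8220/139.6 = 59.883
β = √(1 − 1/γ²) = 0.99986
Dilated lifetime: γτ₀ = 59.883 × 26.0 ns = 1556.9 ns
d = βc·γτ₀ = 0.99986 × (2.998×10^8 m/s) × 1.5569×10^-6 s = 467 m

d ≈ 467 m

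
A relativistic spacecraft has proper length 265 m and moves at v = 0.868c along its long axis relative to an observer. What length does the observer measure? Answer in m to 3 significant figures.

γ = 1/√(1 − 0.868²) = 2.0138
Length contraction: L = L₀/γ = 265/2.0138 = 132 m

L ≈ 132 m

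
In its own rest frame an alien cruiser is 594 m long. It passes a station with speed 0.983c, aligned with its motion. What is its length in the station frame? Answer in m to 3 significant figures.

L ≈ 109 m

γ = 1/√(1 − 0.983²) = 5.4465
Length contraction: L = L₀/γ = 594/5.4465 = 109 m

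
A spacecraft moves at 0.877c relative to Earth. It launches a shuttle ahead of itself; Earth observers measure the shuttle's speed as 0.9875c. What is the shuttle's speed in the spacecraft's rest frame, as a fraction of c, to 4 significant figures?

u' ≈ 0.8249c

Inverse velocity addition: u' = (u − v)/(1 − uv/c²)
= (0.9875 − 0.877)/(1 − 0.9875×0.877) = 0.1105/0.133962 = 0.8249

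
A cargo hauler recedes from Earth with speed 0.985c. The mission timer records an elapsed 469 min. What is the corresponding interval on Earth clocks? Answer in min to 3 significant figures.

Δt ≈ 2720 min

γ = 1/√(1 − 0.985²) = 5.7953
Time dilation: Δt = γτ₀ = 5.7953 × 469 min = 2720 min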